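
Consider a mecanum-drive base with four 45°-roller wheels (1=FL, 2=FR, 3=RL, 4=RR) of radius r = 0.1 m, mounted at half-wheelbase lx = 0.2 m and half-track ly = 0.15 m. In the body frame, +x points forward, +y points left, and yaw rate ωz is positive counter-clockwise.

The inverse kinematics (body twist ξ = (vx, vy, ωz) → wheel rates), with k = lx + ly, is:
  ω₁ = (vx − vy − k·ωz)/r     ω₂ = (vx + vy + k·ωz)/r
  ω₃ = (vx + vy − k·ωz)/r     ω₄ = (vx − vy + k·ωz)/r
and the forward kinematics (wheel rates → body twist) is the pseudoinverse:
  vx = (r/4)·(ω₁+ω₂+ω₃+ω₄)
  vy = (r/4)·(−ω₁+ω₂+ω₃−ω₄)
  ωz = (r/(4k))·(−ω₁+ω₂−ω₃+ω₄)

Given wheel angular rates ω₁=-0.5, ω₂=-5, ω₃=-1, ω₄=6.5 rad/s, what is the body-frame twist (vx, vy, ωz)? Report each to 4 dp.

(0.0000, -0.3000, 0.2143)

k = lx + ly = 0.2 + 0.15 = 0.3500
ω₁+ω₂+ω₃+ω₄ = 0.0000  →  vx = (0.1/4)·0.0000 = 0.0000
−ω₁+ω₂+ω₃−ω₄ = -12.0000  →  vy = (0.1/4)·-12.0000 = -0.3000
−ω₁+ω₂−ω₃+ω₄ = 3.0000  →  ωz = (0.1/1.4000)·3.0000 = 0.2143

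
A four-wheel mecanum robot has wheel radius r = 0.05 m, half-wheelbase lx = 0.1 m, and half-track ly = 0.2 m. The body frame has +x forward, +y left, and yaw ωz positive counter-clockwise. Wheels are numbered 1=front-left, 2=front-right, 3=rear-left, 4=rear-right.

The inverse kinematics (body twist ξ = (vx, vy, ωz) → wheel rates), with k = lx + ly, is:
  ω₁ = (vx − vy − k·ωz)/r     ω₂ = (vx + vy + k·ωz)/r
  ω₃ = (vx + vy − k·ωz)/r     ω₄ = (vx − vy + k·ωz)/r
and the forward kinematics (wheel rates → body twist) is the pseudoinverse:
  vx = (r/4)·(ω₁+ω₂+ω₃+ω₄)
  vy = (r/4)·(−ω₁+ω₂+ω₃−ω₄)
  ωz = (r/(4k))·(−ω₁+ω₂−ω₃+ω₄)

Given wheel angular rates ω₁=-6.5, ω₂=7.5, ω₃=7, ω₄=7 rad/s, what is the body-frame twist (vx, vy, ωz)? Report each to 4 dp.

k = lx + ly = 0.1 + 0.2 = 0.3000
ω₁+ω₂+ω₃+ω₄ = 15.0000  →  vx = (0.05/4)·15.0000 = 0.1875
−ω₁+ω₂+ω₃−ω₄ = 14.0000  →  vy = (0.05/4)·14.0000 = 0.1750
−ω₁+ω₂−ω₃+ω₄ = 14.0000  →  ωz = (0.05/1.2000)·14.0000 = 0.5833

(0.1875, 0.1750, 0.5833)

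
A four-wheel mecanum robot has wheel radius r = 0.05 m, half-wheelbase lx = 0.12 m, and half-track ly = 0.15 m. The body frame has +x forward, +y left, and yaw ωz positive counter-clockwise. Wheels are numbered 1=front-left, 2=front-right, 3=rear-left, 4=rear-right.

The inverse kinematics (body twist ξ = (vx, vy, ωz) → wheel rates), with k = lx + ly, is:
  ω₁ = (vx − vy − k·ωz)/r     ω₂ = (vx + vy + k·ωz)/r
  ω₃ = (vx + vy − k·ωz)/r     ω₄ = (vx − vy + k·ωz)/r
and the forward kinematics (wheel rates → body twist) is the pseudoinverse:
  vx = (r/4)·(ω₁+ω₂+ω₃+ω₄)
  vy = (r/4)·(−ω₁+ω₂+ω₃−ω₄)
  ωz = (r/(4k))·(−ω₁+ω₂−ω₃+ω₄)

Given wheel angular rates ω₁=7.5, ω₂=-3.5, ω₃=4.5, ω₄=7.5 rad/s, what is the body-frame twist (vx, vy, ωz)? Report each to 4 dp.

(0.2000, -0.1750, -0.3704)

k = lx + ly = 0.12 + 0.15 = 0.2700
ω₁+ω₂+ω₃+ω₄ = 16.0000  →  vx = (0.05/4)·16.0000 = 0.2000
−ω₁+ω₂+ω₃−ω₄ = -14.0000  →  vy = (0.05/4)·-14.0000 = -0.1750
−ω₁+ω₂−ω₃+ω₄ = -8.0000  →  ωz = (0.05/1.0800)·-8.0000 = -0.3704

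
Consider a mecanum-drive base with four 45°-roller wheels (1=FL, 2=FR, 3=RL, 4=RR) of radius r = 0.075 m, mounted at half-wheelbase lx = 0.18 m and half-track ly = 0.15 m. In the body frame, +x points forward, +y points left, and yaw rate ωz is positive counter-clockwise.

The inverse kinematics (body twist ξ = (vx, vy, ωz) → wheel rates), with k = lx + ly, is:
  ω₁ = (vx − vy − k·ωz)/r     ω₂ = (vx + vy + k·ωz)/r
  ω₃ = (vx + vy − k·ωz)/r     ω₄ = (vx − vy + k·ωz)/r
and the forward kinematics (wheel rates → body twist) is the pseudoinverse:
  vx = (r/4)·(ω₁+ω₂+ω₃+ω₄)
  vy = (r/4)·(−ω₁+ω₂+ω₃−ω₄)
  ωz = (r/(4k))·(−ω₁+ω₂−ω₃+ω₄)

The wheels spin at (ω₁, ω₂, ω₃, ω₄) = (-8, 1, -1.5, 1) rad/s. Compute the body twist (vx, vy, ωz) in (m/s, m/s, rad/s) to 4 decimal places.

(-0.1406, 0.1219, 0.6534)

k = lx + ly = 0.18 + 0.15 = 0.3300
ω₁+ω₂+ω₃+ω₄ = -7.5000  →  vx = (0.075/4)·-7.5000 = -0.1406
−ω₁+ω₂+ω₃−ω₄ = 6.5000  →  vy = (0.075/4)·6.5000 = 0.1219
−ω₁+ω₂−ω₃+ω₄ = 11.5000  →  ωz = (0.075/1.3200)·11.5000 = 0.6534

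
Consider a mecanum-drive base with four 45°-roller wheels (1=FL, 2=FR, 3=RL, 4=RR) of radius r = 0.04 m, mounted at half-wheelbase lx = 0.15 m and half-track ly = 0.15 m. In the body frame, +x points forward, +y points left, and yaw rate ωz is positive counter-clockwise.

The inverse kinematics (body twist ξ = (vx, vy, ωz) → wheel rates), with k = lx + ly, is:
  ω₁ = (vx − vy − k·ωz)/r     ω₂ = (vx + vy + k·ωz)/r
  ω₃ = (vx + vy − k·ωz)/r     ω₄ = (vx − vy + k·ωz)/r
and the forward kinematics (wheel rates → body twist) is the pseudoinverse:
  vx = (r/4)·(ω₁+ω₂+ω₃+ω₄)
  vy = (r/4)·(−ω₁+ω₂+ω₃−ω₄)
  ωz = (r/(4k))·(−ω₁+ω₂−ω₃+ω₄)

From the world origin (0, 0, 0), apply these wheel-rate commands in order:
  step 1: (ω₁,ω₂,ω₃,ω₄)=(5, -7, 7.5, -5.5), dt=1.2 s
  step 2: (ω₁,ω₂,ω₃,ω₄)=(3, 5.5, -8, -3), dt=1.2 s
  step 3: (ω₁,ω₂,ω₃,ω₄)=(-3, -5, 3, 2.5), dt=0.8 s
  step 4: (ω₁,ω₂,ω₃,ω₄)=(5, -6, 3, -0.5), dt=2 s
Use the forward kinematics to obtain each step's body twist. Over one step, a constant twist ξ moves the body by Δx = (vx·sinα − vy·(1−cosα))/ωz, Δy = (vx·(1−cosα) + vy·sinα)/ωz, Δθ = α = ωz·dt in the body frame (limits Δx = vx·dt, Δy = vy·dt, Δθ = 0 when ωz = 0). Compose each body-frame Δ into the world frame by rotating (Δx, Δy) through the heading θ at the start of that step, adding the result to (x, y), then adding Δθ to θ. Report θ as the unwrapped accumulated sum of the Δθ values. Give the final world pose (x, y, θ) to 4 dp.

step 1: ξ=(vx,vy,ωz)=(0.0000, 0.0100, -0.8333), dt=1.2 → body Δ=(0.0055, 0.0101, -1.0000) → world pose (0.0055, 0.0101, -1.0000)
step 2: ξ=(vx,vy,ωz)=(-0.0250, -0.0250, 0.2500), dt=1.2 → body Δ=(-0.0251, -0.0340, 0.3000) → world pose (-0.0367, 0.0128, -0.7000)
step 3: ξ=(vx,vy,ωz)=(-0.0250, -0.0150, -0.0833), dt=0.8 → body Δ=(-0.0204, -0.0113, -0.0667) → world pose (-0.0595, 0.0173, -0.7667)
step 4: ξ=(vx,vy,ωz)=(0.0150, -0.0750, -0.4833), dt=2.0 → body Δ=(-0.0415, -0.1411, -0.9667) → world pose (-0.1873, -0.0556, -1.7333)

(-0.1873, -0.0556, -1.7333)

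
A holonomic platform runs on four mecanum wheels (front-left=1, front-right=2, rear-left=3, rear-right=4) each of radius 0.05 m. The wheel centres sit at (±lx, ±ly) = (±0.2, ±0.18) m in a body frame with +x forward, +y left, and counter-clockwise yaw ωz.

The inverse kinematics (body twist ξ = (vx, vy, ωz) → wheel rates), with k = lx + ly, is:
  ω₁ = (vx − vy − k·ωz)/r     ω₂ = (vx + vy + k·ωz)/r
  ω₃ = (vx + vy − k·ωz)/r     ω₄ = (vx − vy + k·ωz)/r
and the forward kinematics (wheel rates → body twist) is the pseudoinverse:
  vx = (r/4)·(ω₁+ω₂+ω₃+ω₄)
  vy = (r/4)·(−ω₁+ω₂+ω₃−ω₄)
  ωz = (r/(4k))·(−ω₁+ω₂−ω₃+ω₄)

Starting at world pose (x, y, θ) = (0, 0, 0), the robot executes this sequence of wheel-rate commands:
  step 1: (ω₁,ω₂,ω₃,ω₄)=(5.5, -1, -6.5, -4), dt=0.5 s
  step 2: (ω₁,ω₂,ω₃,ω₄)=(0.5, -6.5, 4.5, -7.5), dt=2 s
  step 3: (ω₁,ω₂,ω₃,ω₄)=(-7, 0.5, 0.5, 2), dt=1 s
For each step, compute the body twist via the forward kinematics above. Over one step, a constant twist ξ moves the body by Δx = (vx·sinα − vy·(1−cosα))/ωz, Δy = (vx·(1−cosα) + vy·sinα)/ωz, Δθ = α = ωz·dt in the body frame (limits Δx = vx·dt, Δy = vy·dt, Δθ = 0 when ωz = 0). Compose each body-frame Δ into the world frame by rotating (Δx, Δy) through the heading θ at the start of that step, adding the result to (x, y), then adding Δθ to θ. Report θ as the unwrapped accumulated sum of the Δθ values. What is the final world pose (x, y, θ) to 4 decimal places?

(-0.0779, 0.2446, -1.0197)

step 1: ξ=(vx,vy,ωz)=(-0.0750, -0.1125, -0.1316), dt=0.5 → body Δ=(-0.0393, -0.0550, -0.0658) → world pose (-0.0393, -0.0550, -0.0658)
step 2: ξ=(vx,vy,ωz)=(-0.1125, 0.0625, -0.6250), dt=2.0 → body Δ=(-0.1023, 0.2181, -1.2500) → world pose (-0.1271, 0.1694, -1.3158)
step 3: ξ=(vx,vy,ωz)=(-0.0500, 0.0750, 0.2961), dt=1.0 → body Δ=(-0.0603, 0.0666, 0.2961) → world pose (-0.0779, 0.2446, -1.0197)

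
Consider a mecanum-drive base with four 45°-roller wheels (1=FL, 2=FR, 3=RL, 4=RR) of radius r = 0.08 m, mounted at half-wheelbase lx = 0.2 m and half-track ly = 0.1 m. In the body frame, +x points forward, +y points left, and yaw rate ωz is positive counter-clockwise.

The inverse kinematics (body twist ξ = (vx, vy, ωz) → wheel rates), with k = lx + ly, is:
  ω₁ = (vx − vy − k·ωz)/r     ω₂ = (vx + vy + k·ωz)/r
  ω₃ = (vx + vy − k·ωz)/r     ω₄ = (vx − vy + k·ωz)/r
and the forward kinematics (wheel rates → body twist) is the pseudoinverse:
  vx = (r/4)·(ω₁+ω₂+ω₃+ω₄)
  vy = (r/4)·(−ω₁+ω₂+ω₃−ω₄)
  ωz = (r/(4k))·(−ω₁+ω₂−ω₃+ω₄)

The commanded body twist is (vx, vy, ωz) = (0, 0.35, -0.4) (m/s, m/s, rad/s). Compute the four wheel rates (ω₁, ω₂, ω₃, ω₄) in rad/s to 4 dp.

(-2.8750, 2.8750, 5.8750, -5.8750)

k = lx + ly = 0.2 + 0.1 = 0.3000;  k·ωz = 0.3000·-0.4 = -0.1200
ω₁ (FL) = (vx − vy − k·ωz)/r = -0.2300/0.08 = -2.8750
ω₂ (FR) = (vx + vy + k·ωz)/r = 0.2300/0.08 = 2.8750
ω₃ (RL) = (vx + vy − k·ωz)/r = 0.4700/0.08 = 5.8750
ω₄ (RR) = (vx − vy + k·ωz)/r = -0.4700/0.08 = -5.8750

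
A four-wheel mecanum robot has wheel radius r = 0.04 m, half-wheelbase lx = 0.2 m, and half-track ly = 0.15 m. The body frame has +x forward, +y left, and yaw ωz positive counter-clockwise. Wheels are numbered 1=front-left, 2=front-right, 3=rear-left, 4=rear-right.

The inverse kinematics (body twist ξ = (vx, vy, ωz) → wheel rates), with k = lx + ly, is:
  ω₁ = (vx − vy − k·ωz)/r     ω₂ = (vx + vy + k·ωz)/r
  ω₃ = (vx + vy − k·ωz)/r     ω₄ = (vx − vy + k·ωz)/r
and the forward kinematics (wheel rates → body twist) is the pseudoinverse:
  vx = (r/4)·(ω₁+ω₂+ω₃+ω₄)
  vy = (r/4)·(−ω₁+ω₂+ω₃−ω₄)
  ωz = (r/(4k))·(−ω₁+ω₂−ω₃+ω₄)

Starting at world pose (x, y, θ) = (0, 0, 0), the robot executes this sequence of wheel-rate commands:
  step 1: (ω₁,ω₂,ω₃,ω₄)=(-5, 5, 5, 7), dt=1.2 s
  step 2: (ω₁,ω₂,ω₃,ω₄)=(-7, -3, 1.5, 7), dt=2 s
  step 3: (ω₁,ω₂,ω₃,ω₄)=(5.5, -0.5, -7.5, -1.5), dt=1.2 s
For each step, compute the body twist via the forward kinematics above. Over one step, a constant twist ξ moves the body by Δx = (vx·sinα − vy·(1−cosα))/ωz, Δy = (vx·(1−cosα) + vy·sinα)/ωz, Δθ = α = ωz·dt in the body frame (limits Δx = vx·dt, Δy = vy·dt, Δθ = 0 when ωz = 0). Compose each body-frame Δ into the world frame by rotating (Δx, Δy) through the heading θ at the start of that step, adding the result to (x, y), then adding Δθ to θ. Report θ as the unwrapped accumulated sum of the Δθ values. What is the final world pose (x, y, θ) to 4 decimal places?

step 1: ξ=(vx,vy,ωz)=(0.1200, 0.0800, 0.3429), dt=1.2 → body Δ=(0.1205, 0.1225, 0.4114) → world pose (0.1205, 0.1225, 0.4114)
step 2: ξ=(vx,vy,ωz)=(-0.0150, -0.0150, 0.2714), dt=2.0 → body Δ=(-0.0206, -0.0365, 0.5429) → world pose (0.1162, 0.0808, 0.9543)
step 3: ξ=(vx,vy,ωz)=(-0.0400, -0.1200, 0.0000), dt=1.2 → body Δ=(-0.0480, -0.1440, 0.0000) → world pose (0.2059, -0.0416, 0.9543)

(0.2059, -0.0416, 0.9543)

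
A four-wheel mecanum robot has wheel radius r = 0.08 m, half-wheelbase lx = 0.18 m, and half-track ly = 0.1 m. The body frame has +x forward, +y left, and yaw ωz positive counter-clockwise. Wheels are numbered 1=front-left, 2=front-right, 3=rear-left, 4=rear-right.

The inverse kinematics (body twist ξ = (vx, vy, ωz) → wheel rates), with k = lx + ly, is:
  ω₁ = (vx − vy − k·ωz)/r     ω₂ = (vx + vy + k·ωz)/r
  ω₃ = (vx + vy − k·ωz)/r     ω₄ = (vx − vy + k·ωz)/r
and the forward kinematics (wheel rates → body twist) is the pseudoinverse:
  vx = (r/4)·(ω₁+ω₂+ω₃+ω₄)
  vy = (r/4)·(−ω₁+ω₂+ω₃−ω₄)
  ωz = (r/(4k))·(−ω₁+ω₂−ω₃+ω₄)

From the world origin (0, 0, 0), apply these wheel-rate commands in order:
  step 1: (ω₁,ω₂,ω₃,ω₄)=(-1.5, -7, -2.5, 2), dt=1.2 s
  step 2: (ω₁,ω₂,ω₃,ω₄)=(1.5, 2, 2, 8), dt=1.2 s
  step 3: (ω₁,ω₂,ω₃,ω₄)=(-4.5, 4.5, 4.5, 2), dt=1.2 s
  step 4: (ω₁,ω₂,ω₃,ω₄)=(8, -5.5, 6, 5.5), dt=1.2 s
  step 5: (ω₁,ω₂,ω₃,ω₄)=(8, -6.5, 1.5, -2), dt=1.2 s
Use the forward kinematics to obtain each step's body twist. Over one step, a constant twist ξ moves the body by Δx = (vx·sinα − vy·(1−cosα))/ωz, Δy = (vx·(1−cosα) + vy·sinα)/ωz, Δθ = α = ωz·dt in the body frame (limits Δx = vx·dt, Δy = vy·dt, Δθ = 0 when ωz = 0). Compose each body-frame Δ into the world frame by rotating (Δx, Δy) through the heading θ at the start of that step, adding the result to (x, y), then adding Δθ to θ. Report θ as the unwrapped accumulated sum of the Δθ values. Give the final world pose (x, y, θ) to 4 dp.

step 1: ξ=(vx,vy,ωz)=(-0.1800, -0.2000, -0.0714), dt=1.2 → body Δ=(-0.2260, -0.2305, -0.0857) → world pose (-0.2260, -0.2305, -0.0857)
step 2: ξ=(vx,vy,ωz)=(0.2700, -0.1100, 0.4643), dt=1.2 → body Δ=(0.3433, -0.0373, 0.5571) → world pose (0.1129, -0.2970, 0.4714)
step 3: ξ=(vx,vy,ωz)=(0.1300, 0.2300, 0.4643), dt=1.2 → body Δ=(0.0731, 0.3043, 0.5571) → world pose (0.0398, 0.0073, 1.0286)
step 4: ξ=(vx,vy,ωz)=(0.2800, -0.2600, -1.0000), dt=1.2 → body Δ=(0.0952, -0.4209, -1.2000) → world pose (0.4494, -0.1284, -0.1714)
step 5: ξ=(vx,vy,ωz)=(0.0200, -0.2200, -1.2857), dt=1.2 → body Δ=(-0.1508, -0.1862, -1.5429) → world pose (0.2691, -0.2861, -1.7143)

(0.2691, -0.2861, -1.7143)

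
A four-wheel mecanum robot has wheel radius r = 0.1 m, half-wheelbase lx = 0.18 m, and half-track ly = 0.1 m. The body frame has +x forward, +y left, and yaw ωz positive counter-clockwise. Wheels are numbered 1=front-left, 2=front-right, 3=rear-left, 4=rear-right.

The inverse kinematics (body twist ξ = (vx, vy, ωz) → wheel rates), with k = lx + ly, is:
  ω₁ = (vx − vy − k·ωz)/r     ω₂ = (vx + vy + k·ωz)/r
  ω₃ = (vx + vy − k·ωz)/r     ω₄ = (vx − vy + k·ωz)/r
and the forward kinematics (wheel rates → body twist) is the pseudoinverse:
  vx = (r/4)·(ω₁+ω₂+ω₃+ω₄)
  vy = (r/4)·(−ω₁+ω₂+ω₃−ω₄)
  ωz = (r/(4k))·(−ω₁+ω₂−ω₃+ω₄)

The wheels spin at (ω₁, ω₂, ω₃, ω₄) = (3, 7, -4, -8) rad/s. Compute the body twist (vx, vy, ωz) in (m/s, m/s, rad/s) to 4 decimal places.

(-0.0500, 0.2000, 0.0000)

k = lx + ly = 0.18 + 0.1 = 0.2800
ω₁+ω₂+ω₃+ω₄ = -2.0000  →  vx = (0.1/4)·-2.0000 = -0.0500
−ω₁+ω₂+ω₃−ω₄ = 8.0000  →  vy = (0.1/4)·8.0000 = 0.2000
−ω₁+ω₂−ω₃+ω₄ = 0.0000  →  ωz = (0.1/1.1200)·0.0000 = 0.0000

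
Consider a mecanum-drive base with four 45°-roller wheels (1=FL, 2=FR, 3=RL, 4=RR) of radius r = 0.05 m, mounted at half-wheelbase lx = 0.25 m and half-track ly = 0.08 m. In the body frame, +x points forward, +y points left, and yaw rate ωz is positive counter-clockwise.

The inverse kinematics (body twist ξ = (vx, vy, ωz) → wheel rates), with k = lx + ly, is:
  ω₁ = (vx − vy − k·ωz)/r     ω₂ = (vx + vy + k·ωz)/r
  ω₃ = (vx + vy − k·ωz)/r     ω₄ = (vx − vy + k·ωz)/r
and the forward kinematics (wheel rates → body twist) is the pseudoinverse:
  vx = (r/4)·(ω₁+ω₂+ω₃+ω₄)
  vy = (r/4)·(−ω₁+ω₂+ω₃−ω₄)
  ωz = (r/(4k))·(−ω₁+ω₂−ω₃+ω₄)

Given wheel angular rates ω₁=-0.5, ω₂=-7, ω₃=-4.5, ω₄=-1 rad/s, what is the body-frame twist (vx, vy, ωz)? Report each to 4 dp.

(-0.1625, -0.1250, -0.1136)

k = lx + ly = 0.25 + 0.08 = 0.3300
ω₁+ω₂+ω₃+ω₄ = -13.0000  →  vx = (0.05/4)·-13.0000 = -0.1625
−ω₁+ω₂+ω₃−ω₄ = -10.0000  →  vy = (0.05/4)·-10.0000 = -0.1250
−ω₁+ω₂−ω₃+ω₄ = -3.0000  →  ωz = (0.05/1.3200)·-3.0000 = -0.1136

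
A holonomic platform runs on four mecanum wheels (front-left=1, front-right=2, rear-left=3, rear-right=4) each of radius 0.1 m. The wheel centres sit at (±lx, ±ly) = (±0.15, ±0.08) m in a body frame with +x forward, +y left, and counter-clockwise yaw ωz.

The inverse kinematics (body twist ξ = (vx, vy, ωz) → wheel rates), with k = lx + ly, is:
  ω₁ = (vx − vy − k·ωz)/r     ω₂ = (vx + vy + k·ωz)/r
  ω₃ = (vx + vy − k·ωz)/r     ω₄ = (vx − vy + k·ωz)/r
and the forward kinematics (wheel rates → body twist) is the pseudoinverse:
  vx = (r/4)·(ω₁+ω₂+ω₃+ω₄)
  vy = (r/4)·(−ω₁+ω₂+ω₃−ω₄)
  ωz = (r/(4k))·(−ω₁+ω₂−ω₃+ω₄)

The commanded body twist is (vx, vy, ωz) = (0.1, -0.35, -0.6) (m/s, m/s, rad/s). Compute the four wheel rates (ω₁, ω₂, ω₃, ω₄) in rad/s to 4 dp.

k = lx + ly = 0.15 + 0.08 = 0.2300;  k·ωz = 0.2300·-0.6 = -0.1380
ω₁ (FL) = (vx − vy − k·ωz)/r = 0.5880/0.1 = 5.8800
ω₂ (FR) = (vx + vy + k·ωz)/r = -0.3880/0.1 = -3.8800
ω₃ (RL) = (vx + vy − k·ωz)/r = -0.1120/0.1 = -1.1200
ω₄ (RR) = (vx − vy + k·ωz)/r = 0.3120/0.1 = 3.1200

(5.8800, -3.8800, -1.1200, 3.1200)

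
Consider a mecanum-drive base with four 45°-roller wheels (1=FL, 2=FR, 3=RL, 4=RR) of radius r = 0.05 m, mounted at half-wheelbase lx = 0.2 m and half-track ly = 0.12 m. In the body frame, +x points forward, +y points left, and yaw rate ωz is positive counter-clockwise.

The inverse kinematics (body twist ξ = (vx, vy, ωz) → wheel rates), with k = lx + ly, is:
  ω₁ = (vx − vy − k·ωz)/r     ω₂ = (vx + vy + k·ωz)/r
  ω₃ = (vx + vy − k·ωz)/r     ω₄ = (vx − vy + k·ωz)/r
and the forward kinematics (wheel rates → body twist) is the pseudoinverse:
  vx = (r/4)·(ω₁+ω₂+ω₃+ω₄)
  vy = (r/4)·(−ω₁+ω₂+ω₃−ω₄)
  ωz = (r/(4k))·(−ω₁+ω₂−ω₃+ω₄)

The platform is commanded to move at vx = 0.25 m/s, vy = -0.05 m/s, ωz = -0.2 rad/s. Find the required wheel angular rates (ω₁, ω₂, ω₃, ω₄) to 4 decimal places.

k = lx + ly = 0.2 + 0.12 = 0.3200;  k·ωz = 0.3200·-0.2 = -0.0640
ω₁ (FL) = (vx − vy − k·ωz)/r = 0.3640/0.05 = 7.2800
ω₂ (FR) = (vx + vy + k·ωz)/r = 0.1360/0.05 = 2.7200
ω₃ (RL) = (vx + vy − k·ωz)/r = 0.2640/0.05 = 5.2800
ω₄ (RR) = (vx − vy + k·ωz)/r = 0.2360/0.05 = 4.7200

(7.2800, 2.7200, 5.2800, 4.7200)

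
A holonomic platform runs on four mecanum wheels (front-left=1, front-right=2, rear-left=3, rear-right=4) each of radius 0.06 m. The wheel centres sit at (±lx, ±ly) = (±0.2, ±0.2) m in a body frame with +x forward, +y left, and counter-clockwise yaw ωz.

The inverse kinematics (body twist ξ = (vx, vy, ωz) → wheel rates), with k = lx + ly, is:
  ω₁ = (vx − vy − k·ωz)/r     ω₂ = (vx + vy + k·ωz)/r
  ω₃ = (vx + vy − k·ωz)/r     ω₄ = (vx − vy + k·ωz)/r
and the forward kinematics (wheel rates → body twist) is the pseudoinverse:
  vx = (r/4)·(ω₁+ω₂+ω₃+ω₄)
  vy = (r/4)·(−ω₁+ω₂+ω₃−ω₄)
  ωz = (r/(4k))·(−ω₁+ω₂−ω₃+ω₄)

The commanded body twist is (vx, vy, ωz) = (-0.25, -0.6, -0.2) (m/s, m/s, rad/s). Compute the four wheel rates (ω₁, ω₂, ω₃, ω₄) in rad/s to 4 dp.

(7.1667, -15.5000, -12.8333, 4.5000)

k = lx + ly = 0.2 + 0.2 = 0.4000;  k·ωz = 0.4000·-0.2 = -0.0800
ω₁ (FL) = (vx − vy − k·ωz)/r = 0.4300/0.06 = 7.1667
ω₂ (FR) = (vx + vy + k·ωz)/r = -0.9300/0.06 = -15.5000
ω₃ (RL) = (vx + vy − k·ωz)/r = -0.7700/0.06 = -12.8333
ω₄ (RR) = (vx − vy + k·ωz)/r = 0.2700/0.06 = 4.5000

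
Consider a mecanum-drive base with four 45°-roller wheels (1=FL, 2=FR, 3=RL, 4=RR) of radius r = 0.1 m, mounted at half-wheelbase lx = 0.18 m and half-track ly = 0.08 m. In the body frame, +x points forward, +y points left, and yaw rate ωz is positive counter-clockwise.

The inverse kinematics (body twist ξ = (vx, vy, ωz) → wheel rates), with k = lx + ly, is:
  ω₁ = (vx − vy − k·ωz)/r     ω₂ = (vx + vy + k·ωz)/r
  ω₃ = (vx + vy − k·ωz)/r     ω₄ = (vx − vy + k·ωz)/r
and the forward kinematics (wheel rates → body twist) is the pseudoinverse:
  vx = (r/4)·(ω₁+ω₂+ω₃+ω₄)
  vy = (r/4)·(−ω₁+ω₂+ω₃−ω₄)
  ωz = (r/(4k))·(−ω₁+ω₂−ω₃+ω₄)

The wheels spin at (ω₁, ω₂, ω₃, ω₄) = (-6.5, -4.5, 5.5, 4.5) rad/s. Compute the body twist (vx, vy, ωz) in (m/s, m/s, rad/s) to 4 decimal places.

(-0.0250, 0.0750, 0.0962)

k = lx + ly = 0.18 + 0.08 = 0.2600
ω₁+ω₂+ω₃+ω₄ = -1.0000  →  vx = (0.1/4)·-1.0000 = -0.0250
−ω₁+ω₂+ω₃−ω₄ = 3.0000  →  vy = (0.1/4)·3.0000 = 0.0750
−ω₁+ω₂−ω₃+ω₄ = 1.0000  →  ωz = (0.1/1.0400)·1.0000 = 0.0962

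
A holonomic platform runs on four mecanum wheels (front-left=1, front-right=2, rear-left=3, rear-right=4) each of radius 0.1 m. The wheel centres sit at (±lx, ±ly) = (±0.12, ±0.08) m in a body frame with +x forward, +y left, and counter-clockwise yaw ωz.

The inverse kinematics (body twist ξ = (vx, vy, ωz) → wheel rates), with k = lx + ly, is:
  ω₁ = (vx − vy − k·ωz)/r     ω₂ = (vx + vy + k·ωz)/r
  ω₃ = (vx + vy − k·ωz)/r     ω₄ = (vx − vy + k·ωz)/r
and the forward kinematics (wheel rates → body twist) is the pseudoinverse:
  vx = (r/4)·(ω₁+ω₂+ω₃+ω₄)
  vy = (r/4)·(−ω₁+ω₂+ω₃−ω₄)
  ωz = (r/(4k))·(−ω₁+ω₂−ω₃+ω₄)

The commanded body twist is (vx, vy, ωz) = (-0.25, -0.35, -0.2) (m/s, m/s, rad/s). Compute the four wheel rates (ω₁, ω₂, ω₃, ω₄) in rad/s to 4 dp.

(1.4000, -6.4000, -5.6000, 0.6000)

k = lx + ly = 0.12 + 0.08 = 0.2000;  k·ωz = 0.2000·-0.2 = -0.0400
ω₁ (FL) = (vx − vy − k·ωz)/r = 0.1400/0.1 = 1.4000
ω₂ (FR) = (vx + vy + k·ωz)/r = -0.6400/0.1 = -6.4000
ω₃ (RL) = (vx + vy − k·ωz)/r = -0.5600/0.1 = -5.6000
ω₄ (RR) = (vx − vy + k·ωz)/r = 0.0600/0.1 = 0.6000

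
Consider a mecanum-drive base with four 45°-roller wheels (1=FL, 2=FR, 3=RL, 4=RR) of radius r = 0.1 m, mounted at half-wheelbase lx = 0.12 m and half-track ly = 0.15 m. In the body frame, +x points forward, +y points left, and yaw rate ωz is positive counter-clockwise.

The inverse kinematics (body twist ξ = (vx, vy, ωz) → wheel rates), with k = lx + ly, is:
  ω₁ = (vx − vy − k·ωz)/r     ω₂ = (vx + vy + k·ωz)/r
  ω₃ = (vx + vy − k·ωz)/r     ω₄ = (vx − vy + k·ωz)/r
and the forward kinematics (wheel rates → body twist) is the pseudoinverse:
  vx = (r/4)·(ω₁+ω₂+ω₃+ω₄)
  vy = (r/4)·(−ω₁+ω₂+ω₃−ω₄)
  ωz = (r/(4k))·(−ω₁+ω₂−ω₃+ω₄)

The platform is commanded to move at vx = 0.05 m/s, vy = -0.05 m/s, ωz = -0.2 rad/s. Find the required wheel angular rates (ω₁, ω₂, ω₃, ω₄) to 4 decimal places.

(1.5400, -0.5400, 0.5400, 0.4600)

k = lx + ly = 0.12 + 0.15 = 0.2700;  k·ωz = 0.2700·-0.2 = -0.0540
ω₁ (FL) = (vx − vy − k·ωz)/r = 0.1540/0.1 = 1.5400
ω₂ (FR) = (vx + vy + k·ωz)/r = -0.0540/0.1 = -0.5400
ω₃ (RL) = (vx + vy − k·ωz)/r = 0.0540/0.1 = 0.5400
ω₄ (RR) = (vx − vy + k·ωz)/r = 0.0460/0.1 = 0.4600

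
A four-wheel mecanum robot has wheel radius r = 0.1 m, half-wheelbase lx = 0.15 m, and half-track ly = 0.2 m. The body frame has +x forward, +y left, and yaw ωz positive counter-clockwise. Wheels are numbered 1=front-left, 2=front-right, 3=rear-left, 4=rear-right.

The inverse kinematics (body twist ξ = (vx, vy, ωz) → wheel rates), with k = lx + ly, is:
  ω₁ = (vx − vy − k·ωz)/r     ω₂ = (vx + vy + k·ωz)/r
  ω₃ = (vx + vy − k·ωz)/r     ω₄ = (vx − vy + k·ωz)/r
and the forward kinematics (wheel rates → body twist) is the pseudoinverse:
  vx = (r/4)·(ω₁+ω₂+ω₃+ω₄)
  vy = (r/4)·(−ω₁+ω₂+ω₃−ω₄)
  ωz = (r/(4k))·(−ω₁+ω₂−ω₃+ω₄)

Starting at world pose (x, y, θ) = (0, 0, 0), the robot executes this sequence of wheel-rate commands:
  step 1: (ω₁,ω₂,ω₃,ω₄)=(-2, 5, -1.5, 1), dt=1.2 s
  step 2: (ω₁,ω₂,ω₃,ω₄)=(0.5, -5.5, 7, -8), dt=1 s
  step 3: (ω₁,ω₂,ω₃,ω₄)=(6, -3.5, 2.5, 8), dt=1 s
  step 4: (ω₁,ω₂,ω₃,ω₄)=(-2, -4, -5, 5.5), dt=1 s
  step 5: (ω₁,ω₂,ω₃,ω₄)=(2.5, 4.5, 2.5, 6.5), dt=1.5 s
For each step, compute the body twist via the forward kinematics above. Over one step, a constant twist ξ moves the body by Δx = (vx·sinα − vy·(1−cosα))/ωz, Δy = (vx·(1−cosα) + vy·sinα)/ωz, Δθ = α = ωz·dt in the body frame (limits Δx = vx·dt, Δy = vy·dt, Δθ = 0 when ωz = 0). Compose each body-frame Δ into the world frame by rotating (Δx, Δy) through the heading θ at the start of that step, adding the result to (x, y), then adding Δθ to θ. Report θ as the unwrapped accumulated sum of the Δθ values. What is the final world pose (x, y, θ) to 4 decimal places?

step 1: ξ=(vx,vy,ωz)=(0.0625, 0.1125, 0.6786), dt=1.2 → body Δ=(0.0150, 0.1495, 0.8143) → world pose (0.0150, 0.1495, 0.8143)
step 2: ξ=(vx,vy,ωz)=(-0.1500, 0.2250, -1.5000), dt=1.0 → body Δ=(0.0396, 0.2426, -1.5000) → world pose (-0.1342, 0.3448, -0.6857)
step 3: ξ=(vx,vy,ωz)=(0.3250, -0.3750, -0.2857), dt=1.0 → body Δ=(0.2674, -0.4160, -0.2857) → world pose (-0.1907, -0.1465, -0.9714)
step 4: ξ=(vx,vy,ωz)=(-0.1375, -0.3125, 0.6071), dt=1.0 → body Δ=(-0.0372, -0.3341, 0.6071) → world pose (-0.4876, -0.3043, -0.3643)
step 5: ξ=(vx,vy,ωz)=(0.4000, -0.0500, 0.4286), dt=1.5 → body Δ=(0.5828, 0.1164, 0.6429) → world pose (0.0985, -0.4032, 0.2786)

(0.0985, -0.4032, 0.2786)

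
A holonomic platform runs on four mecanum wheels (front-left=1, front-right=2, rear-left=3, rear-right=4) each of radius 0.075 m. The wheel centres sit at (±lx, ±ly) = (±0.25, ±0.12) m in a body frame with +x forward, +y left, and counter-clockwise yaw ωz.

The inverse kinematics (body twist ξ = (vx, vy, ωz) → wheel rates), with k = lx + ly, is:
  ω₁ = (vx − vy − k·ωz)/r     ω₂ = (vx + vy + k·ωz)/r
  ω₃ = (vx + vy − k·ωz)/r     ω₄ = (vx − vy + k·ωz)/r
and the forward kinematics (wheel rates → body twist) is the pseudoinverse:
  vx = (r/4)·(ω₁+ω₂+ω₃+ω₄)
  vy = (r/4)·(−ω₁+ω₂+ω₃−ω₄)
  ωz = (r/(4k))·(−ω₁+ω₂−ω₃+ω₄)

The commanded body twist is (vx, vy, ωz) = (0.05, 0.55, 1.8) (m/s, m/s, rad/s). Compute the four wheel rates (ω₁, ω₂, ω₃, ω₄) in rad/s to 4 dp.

k = lx + ly = 0.25 + 0.12 = 0.3700;  k·ωz = 0.3700·1.8 = 0.6660
ω₁ (FL) = (vx − vy − k·ωz)/r = -1.1660/0.075 = -15.5467
ω₂ (FR) = (vx + vy + k·ωz)/r = 1.2660/0.075 = 16.8800
ω₃ (RL) = (vx + vy − k·ωz)/r = -0.0660/0.075 = -0.8800
ω₄ (RR) = (vx − vy + k·ωz)/r = 0.1660/0.075 = 2.2133

(-15.5467, 16.8800, -0.8800, 2.2133)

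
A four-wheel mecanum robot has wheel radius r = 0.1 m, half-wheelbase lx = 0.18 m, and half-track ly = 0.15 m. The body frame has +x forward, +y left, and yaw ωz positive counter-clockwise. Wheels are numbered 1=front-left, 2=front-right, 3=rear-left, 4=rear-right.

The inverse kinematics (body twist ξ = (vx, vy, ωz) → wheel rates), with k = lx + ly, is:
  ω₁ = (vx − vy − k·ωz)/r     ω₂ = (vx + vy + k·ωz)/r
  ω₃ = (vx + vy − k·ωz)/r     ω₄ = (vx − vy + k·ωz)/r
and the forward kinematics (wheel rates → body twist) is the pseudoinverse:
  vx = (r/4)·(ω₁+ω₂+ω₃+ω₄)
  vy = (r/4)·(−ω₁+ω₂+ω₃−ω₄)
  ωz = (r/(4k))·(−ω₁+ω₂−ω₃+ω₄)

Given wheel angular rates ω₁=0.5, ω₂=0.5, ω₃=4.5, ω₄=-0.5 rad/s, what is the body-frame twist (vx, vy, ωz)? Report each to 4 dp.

(0.1250, 0.1250, -0.3788)

k = lx + ly = 0.18 + 0.15 = 0.3300
ω₁+ω₂+ω₃+ω₄ = 5.0000  →  vx = (0.1/4)·5.0000 = 0.1250
−ω₁+ω₂+ω₃−ω₄ = 5.0000  →  vy = (0.1/4)·5.0000 = 0.1250
−ω₁+ω₂−ω₃+ω₄ = -5.0000  →  ωz = (0.1/1.3200)·-5.0000 = -0.3788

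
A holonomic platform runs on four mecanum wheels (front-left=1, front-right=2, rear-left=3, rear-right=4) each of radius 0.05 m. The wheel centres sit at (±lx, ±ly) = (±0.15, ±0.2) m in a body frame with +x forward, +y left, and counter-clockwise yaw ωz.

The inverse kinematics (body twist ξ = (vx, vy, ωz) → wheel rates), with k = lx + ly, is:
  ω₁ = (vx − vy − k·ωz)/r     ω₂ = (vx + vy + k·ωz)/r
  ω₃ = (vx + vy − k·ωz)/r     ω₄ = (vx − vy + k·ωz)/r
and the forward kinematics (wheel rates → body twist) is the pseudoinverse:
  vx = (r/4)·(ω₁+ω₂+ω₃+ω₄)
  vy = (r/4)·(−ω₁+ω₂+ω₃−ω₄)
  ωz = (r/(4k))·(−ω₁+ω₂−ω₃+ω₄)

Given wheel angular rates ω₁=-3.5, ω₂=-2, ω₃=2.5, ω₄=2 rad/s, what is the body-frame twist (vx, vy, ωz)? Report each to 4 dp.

k = lx + ly = 0.15 + 0.2 = 0.3500
ω₁+ω₂+ω₃+ω₄ = -1.0000  →  vx = (0.05/4)·-1.0000 = -0.0125
−ω₁+ω₂+ω₃−ω₄ = 2.0000  →  vy = (0.05/4)·2.0000 = 0.0250
−ω₁+ω₂−ω₃+ω₄ = 1.0000  →  ωz = (0.05/1.4000)·1.0000 = 0.0357

(-0.0125, 0.0250, 0.0357)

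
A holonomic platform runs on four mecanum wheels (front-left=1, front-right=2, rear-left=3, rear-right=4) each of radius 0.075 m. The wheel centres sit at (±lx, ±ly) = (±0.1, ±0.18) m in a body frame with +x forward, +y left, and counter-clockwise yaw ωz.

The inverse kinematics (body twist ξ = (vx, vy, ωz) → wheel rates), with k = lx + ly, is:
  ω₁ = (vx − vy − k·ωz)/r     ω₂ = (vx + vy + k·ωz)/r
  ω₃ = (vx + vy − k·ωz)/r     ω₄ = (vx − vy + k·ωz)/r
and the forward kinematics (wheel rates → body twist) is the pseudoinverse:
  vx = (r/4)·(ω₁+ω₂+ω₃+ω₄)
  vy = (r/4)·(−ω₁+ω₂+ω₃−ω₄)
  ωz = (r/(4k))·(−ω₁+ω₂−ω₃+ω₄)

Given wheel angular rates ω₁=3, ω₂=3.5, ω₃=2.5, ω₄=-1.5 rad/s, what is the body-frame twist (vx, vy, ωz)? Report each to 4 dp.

(0.1406, 0.0844, -0.2344)

k = lx + ly = 0.1 + 0.18 = 0.2800
ω₁+ω₂+ω₃+ω₄ = 7.5000  →  vx = (0.075/4)·7.5000 = 0.1406
−ω₁+ω₂+ω₃−ω₄ = 4.5000  →  vy = (0.075/4)·4.5000 = 0.0844
−ω₁+ω₂−ω₃+ω₄ = -3.5000  →  ωz = (0.075/1.1200)·-3.5000 = -0.2344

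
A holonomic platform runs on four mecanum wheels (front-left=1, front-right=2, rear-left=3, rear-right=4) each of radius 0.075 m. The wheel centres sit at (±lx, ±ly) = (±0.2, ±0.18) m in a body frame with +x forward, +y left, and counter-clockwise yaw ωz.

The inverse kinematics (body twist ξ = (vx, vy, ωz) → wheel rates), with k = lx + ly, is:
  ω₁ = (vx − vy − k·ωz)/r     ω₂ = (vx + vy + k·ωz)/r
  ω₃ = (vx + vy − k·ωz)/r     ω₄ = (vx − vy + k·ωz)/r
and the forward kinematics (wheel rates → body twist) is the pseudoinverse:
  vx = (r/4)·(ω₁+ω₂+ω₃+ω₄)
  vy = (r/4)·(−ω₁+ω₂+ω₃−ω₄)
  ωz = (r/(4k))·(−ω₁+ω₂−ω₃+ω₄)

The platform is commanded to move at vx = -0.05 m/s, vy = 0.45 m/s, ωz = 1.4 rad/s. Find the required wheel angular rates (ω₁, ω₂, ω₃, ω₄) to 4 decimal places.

k = lx + ly = 0.2 + 0.18 = 0.3800;  k·ωz = 0.3800·1.4 = 0.5320
ω₁ (FL) = (vx − vy − k·ωz)/r = -1.0320/0.075 = -13.7600
ω₂ (FR) = (vx + vy + k·ωz)/r = 0.9320/0.075 = 12.4267
ω₃ (RL) = (vx + vy − k·ωz)/r = -0.1320/0.075 = -1.7600
ω₄ (RR) = (vx − vy + k·ωz)/r = 0.0320/0.075 = 0.4267

(-13.7600, 12.4267, -1.7600, 0.4267)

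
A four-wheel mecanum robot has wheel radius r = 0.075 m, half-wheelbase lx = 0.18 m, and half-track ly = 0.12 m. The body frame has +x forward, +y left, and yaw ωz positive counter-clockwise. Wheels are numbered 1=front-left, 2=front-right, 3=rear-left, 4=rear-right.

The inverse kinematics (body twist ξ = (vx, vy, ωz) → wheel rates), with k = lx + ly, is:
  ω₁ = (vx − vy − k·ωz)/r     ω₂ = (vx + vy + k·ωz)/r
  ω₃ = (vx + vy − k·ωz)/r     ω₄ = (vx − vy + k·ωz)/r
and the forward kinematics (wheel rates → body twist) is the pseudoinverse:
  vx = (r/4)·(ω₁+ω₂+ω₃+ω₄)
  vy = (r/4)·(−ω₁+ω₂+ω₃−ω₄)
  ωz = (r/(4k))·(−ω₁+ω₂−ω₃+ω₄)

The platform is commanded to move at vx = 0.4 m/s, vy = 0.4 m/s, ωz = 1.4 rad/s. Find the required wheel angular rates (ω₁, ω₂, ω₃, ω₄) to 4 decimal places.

k = lx + ly = 0.18 + 0.12 = 0.3000;  k·ωz = 0.3000·1.4 = 0.4200
ω₁ (FL) = (vx − vy − k·ωz)/r = -0.4200/0.075 = -5.6000
ω₂ (FR) = (vx + vy + k·ωz)/r = 1.2200/0.075 = 16.2667
ω₃ (RL) = (vx + vy − k·ωz)/r = 0.3800/0.075 = 5.0667
ω₄ (RR) = (vx − vy + k·ωz)/r = 0.4200/0.075 = 5.6000

(-5.6000, 16.2667, 5.0667, 5.6000)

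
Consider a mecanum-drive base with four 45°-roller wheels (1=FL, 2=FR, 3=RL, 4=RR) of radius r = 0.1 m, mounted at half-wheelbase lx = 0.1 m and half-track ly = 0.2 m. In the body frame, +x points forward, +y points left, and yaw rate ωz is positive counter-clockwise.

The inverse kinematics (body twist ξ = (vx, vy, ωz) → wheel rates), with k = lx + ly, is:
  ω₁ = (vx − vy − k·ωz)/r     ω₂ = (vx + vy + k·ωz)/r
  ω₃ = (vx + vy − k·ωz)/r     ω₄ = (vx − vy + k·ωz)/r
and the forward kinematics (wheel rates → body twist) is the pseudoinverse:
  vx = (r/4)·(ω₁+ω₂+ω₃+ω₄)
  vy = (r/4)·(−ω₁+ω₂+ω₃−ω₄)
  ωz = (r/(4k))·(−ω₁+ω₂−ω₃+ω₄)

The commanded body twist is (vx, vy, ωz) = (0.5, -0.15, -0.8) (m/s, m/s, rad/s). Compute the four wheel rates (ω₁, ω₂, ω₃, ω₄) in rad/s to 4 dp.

k = lx + ly = 0.1 + 0.2 = 0.3000;  k·ωz = 0.3000·-0.8 = -0.2400
ω₁ (FL) = (vx − vy − k·ωz)/r = 0.8900/0.1 = 8.9000
ω₂ (FR) = (vx + vy + k·ωz)/r = 0.1100/0.1 = 1.1000
ω₃ (RL) = (vx + vy − k·ωz)/r = 0.5900/0.1 = 5.9000
ω₄ (RR) = (vx − vy + k·ωz)/r = 0.4100/0.1 = 4.1000

(8.9000, 1.1000, 5.9000, 4.1000)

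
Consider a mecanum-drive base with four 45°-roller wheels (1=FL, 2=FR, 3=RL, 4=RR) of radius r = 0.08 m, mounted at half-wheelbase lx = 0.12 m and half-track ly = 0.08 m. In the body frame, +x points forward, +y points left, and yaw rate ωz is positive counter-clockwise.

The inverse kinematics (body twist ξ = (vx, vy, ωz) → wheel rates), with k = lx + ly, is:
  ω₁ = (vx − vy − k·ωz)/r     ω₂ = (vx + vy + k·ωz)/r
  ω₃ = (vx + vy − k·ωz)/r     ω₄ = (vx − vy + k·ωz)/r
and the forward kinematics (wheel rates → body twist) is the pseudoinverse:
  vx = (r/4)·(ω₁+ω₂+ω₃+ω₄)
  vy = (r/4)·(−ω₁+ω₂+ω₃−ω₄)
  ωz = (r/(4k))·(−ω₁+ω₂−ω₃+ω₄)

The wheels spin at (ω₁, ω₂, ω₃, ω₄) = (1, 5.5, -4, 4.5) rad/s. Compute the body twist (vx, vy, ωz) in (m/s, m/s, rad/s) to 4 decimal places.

(0.1400, -0.0800, 1.3000)

k = lx + ly = 0.12 + 0.08 = 0.2000
ω₁+ω₂+ω₃+ω₄ = 7.0000  →  vx = (0.08/4)·7.0000 = 0.1400
−ω₁+ω₂+ω₃−ω₄ = -4.0000  →  vy = (0.08/4)·-4.0000 = -0.0800
−ω₁+ω₂−ω₃+ω₄ = 13.0000  →  ωz = (0.08/0.8000)·13.0000 = 1.3000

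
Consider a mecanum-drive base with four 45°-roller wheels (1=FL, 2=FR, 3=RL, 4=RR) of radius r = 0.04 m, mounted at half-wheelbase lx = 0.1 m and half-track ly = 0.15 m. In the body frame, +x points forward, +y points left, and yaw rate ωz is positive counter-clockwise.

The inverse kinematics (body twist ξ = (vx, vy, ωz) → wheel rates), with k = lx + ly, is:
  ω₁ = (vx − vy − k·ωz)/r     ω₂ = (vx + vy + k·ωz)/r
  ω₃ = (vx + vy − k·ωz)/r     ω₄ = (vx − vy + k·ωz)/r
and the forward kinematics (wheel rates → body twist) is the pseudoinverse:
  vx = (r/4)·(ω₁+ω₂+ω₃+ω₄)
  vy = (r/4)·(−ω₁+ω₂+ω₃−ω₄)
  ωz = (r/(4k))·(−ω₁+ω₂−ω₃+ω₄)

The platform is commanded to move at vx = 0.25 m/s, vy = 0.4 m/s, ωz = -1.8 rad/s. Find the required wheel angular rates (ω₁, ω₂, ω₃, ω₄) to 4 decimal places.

k = lx + ly = 0.1 + 0.15 = 0.2500;  k·ωz = 0.2500·-1.8 = -0.4500
ω₁ (FL) = (vx − vy − k·ωz)/r = 0.3000/0.04 = 7.5000
ω₂ (FR) = (vx + vy + k·ωz)/r = 0.2000/0.04 = 5.0000
ω₃ (RL) = (vx + vy − k·ωz)/r = 1.1000/0.04 = 27.5000
ω₄ (RR) = (vx − vy + k·ωz)/r = -0.6000/0.04 = -15.0000

(7.5000, 5.0000, 27.5000, -15.0000)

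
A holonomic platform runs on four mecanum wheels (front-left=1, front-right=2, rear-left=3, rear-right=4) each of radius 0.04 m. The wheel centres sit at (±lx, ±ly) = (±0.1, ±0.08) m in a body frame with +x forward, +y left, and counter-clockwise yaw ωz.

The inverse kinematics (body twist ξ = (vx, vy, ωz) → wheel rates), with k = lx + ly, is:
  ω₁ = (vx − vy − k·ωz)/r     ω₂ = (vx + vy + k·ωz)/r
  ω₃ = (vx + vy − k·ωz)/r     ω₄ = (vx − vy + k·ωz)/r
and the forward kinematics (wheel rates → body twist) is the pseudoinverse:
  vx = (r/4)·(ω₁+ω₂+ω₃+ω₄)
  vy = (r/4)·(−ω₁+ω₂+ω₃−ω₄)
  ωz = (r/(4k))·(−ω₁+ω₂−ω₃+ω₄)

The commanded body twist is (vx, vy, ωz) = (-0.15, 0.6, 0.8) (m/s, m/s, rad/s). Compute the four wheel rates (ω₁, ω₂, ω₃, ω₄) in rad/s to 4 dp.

k = lx + ly = 0.1 + 0.08 = 0.1800;  k·ωz = 0.1800·0.8 = 0.1440
ω₁ (FL) = (vx − vy − k·ωz)/r = -0.8940/0.04 = -22.3500
ω₂ (FR) = (vx + vy + k·ωz)/r = 0.5940/0.04 = 14.8500
ω₃ (RL) = (vx + vy − k·ωz)/r = 0.3060/0.04 = 7.6500
ω₄ (RR) = (vx − vy + k·ωz)/r = -0.6060/0.04 = -15.1500

(-22.3500, 14.8500, 7.6500, -15.1500)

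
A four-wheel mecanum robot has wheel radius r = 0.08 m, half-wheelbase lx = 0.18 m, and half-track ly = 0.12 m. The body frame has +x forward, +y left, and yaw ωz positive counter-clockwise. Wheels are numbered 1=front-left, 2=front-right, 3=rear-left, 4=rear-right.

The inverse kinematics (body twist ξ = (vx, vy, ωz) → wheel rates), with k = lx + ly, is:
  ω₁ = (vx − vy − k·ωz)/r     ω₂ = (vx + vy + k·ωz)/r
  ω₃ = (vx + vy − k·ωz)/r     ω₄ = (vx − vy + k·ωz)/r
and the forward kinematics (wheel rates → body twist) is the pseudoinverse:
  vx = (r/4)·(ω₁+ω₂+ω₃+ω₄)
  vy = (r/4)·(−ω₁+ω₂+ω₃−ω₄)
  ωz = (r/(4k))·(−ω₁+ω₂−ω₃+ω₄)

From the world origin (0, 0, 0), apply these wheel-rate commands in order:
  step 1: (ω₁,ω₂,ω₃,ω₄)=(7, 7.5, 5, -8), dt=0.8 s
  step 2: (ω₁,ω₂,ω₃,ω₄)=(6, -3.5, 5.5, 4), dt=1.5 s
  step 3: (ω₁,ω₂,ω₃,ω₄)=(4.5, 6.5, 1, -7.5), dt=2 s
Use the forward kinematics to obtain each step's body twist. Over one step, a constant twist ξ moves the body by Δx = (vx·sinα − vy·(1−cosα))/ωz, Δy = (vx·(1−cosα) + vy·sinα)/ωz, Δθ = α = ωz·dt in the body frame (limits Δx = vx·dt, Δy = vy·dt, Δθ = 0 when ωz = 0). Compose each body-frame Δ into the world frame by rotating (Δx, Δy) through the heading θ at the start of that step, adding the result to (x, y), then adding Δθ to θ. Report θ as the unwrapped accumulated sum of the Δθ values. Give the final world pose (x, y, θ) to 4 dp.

step 1: ξ=(vx,vy,ωz)=(0.2300, 0.2700, -0.8333), dt=0.8 → body Δ=(0.2400, 0.1413, -0.6667) → world pose (0.2400, 0.1413, -0.6667)
step 2: ξ=(vx,vy,ωz)=(0.2400, -0.1600, -0.7333), dt=1.5 → body Δ=(0.1725, -0.3733, -1.1000) → world pose (0.1448, -0.2587, -1.7667)
step 3: ξ=(vx,vy,ωz)=(0.0900, 0.2100, -0.4333), dt=2.0 → body Δ=(0.3292, 0.2961, -0.8667) → world pose (0.3711, -0.6393, -2.6333)

(0.3711, -0.6393, -2.6333)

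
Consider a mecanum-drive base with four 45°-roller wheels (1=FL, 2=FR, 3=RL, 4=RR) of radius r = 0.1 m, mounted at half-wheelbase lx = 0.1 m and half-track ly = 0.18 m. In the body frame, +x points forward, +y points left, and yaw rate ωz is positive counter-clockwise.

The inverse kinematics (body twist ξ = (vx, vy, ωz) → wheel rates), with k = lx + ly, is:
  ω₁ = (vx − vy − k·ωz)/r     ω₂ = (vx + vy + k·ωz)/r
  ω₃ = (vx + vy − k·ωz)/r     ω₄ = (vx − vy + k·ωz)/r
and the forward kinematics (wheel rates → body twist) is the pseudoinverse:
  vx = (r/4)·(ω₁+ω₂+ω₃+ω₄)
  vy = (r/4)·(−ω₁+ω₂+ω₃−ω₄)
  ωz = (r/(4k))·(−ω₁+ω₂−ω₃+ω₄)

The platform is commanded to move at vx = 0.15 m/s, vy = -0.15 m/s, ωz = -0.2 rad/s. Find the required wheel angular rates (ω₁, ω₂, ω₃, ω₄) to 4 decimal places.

k = lx + ly = 0.1 + 0.18 = 0.2800;  k·ωz = 0.2800·-0.2 = -0.0560
ω₁ (FL) = (vx − vy − k·ωz)/r = 0.3560/0.1 = 3.5600
ω₂ (FR) = (vx + vy + k·ωz)/r = -0.0560/0.1 = -0.5600
ω₃ (RL) = (vx + vy − k·ωz)/r = 0.0560/0.1 = 0.5600
ω₄ (RR) = (vx − vy + k·ωz)/r = 0.2440/0.1 = 2.4400

(3.5600, -0.5600, 0.5600, 2.4400)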